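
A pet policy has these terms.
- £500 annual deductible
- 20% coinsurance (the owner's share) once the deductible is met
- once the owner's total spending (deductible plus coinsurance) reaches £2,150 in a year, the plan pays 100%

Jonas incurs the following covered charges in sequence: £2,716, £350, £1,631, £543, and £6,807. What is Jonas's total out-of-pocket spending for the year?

Claim 1 — £2,716: £500 finishes the deductible; £2,216 goes to coinsurance; owner's 20% is £443.20. Owner owes £943.20 (running OOP £943.20).
Claim 2 — £350: 20% coinsurance on £350 = £70. Owner pays £70; OOP now £1,013.20.
Claim 3 — £1,631: deductible already satisfied, so owner's share is 20% × £1,631 = £326.20. Owner owes £326.20 (running OOP £1,339.40).
Claim 4 — £543: 20% coinsurance on £543 = £108.60. Owner pays £108.60; OOP now £1,448.
Claim 5 — £6,807: 20% coinsurance on £6,807 = £1,361.40. OOP would hit £2,809.40 > £2,150, so the cap limits the owner to £2,150 − £1,448 = £702.
Summing the owner's payments: £943.20 + £70 + £326.20 + £108.60 + £702 = £2,150.

£2,150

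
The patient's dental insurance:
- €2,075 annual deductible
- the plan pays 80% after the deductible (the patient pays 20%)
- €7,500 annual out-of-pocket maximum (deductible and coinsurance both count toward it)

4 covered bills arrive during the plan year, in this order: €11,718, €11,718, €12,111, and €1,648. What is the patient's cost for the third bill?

Claim 1 (€11,718): €2,075 finishes the deductible; €9,643 goes to coinsurance; 20% of €9,643 = €1,928.60. Cost to patient: €4,003.60. OOP to date €4,003.60.
Claim 2 (€11,718): deductible already satisfied, so patient's share is 20% × €11,718 = €2,343.60. Patient owes €2,343.60 (running OOP €6,347.20).
Claim 3 (€12,111): deductible met; 20% of €12,111 = €2,422.20. OOP would hit €8,769.40 > €7,500, so the cap limits the patient to €7,500 − €6,347.20 = €1,152.80.

€1,152.80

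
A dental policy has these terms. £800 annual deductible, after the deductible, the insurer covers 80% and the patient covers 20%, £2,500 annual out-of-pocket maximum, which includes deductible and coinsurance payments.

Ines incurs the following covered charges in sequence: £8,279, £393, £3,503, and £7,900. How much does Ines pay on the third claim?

£125.60

Claim 1 (£8,279): £800 finishes the deductible; £7,479 goes to coinsurance; coinsurance £7,479 × 20% = £1,495.80. Cost to patient: £2,295.80. OOP to date £2,295.80.
Claim 2 (£393): deductible already satisfied, so patient's share is 20% × £393 = £78.60. Patient owes £78.60 (running OOP £2,374.40).
Claim 3 (£3,503): deductible met; 20% of £3,503 = £700.60. OOP would hit £3,075 > £2,500, so the cap limits the patient to £2,500 − £2,374.40 = £125.60.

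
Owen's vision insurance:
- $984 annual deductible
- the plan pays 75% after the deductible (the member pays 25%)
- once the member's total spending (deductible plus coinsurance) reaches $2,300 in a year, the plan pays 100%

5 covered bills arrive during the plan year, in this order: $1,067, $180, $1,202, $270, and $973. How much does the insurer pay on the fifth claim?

$729.75

Claim 1 — $1,067: deductible takes $984, $83 remains; 25% of $83 = $20.75. Member owes $1,004.75 (running OOP $1,004.75). Insurer: $1,067 − $1,004.75 = $62.25.
Claim 2 — $180: deductible already satisfied, so member's share is 25% × $180 = $45. Member owes $45 (running OOP $1,049.75). Insurer: $180 − $45 = $135.
Claim 3 — $1,202: 25% coinsurance on $1,202 = $300.50. Member owes $300.50 (running OOP $1,350.25). Plan pays $1,202 − $300.50 = $901.50.
Claim 4 — $270: deductible already satisfied, so member's share is 25% × $270 = $67.50. Member pays $67.50; OOP now $1,417.75. Plan pays $270 − $67.50 = $202.50.
Claim 5 — $973: deductible met; 25% of $973 = $243.25. Member owes $243.25 (running OOP $1,661). Plan pays $973 − $243.25 = $729.75.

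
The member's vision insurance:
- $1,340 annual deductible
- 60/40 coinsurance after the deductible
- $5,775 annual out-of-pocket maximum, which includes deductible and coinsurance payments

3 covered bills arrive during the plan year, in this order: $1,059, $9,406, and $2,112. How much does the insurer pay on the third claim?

$1,327

Bill 1, $1,059: all of it applies to the deductible. Member pays $1,059; OOP now $1,059. Insurer: $1,059 − $1,059 = $0.
Bill 2, $9,406: $281 finishes the deductible; $9,125 goes to coinsurance; coinsurance $9,125 × 40% = $3,650. Member pays $3,931; OOP now $4,990. Plan pays $9,406 − $3,931 = $5,475.
Bill 3, $2,112: deductible already satisfied, so member's share is 40% × $2,112 = $844.80. That would push OOP to $5,834.80, over the $5,775 cap, so member pays $5,775 − $4,990 = $785. Insurer: $2,112 − $785 = $1,327.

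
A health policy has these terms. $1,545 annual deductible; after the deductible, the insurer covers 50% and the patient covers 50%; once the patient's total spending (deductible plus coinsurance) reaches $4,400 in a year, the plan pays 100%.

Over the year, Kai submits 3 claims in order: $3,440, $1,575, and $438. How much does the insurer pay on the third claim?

Claim 1 ($3,440): $1,545 to deductible, leaving $1,895; patient's 50% is $947.50. Patient pays $2,492.50; OOP now $2,492.50. Plan pays $3,440 − $2,492.50 = $947.50.
Claim 2 ($1,575): deductible already satisfied, so patient's share is 50% × $1,575 = $787.50. Patient pays $787.50; OOP now $3,280. Plan pays $1,575 − $787.50 = $787.50.
Claim 3 ($438): deductible met; 50% of $438 = $219. Patient pays $219; OOP now $3,499. Insurer: $438 − $219 = $219.

$219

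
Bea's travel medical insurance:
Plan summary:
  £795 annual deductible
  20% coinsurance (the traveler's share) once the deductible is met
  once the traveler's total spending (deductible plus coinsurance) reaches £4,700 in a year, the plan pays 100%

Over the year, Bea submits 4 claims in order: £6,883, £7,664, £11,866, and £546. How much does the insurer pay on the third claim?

£10,711.40

Bill 1, £6,883: deductible takes £795, £6,088 remains; 20% of £6,088 = £1,217.60. Traveler owes £2,012.60 (running OOP £2,012.60). Insurer: £6,883 − £2,012.60 = £4,870.40.
Bill 2, £7,664: deductible met; 20% of £7,664 = £1,532.80. Traveler owes £1,532.80 (running OOP £3,545.40). Plan pays £7,664 − £1,532.80 = £6,131.20.
Bill 3, £11,866: deductible met; 20% of £11,866 = £2,373.20. OOP would hit £5,918.60 > £4,700, so the cap limits the traveler to £4,700 − £3,545.40 = £1,154.60. Plan pays £11,866 − £1,154.60 = £10,711.40.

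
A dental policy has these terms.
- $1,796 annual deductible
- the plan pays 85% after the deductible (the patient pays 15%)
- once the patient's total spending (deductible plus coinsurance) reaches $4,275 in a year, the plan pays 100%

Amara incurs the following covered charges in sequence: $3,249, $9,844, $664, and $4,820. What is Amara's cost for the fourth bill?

Claim 1 ($3,249): $1,796 finishes the deductible; $1,453 goes to coinsurance; 15% of $1,453 = $217.95. Patient pays $2,013.95; OOP now $2,013.95.
Claim 2 ($9,844): 15% coinsurance on $9,844 = $1,476.60. Patient pays $1,476.60; OOP now $3,490.55.
Claim 3 ($664): 15% coinsurance on $664 = $99.60. Cost to patient: $99.60. OOP to date $3,590.15.
Claim 4 ($4,820): 15% coinsurance on $4,820 = $723. Adding that to $3,590.15 gives $4,313.15, past the $4,275 cap; patient pays only $4,275 − $3,590.15 = $684.85.

$684.85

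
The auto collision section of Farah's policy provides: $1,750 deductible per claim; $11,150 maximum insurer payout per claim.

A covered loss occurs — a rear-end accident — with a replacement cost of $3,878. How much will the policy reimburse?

$2,128

Less the $1,750 deductible: $3,878 − $1,750 = $2,128.
$2,128 is within the $11,150 limit, so the insurer pays $2,128.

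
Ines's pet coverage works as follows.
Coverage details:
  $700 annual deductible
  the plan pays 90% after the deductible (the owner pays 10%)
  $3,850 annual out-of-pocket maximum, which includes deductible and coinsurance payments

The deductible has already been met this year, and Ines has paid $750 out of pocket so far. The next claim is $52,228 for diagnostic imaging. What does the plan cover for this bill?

The deductible is already satisfied, so the full bill goes to coinsurance.
Coinsurance: $52,228 × 10% = $5,222.80.
Year-to-date out-of-pocket would reach $750 + $5,222.80 = $5,972.80, above the $3,850 maximum, so the owner pays only $3,850 − $750 = $3,100.
Insurer pays the balance: $52,228 − $3,100 = $49,128.

$49,128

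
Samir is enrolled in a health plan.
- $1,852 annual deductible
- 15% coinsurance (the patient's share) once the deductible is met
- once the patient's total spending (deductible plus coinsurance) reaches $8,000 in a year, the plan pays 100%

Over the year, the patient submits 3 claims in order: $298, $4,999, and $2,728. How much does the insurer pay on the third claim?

Claim 1 — $298: all of it applies to the deductible. Cost to patient: $298. OOP to date $298. Insurer: $298 − $298 = $0.
Claim 2 — $4,999: $1,554 to deductible, leaving $3,445; coinsurance $3,445 × 15% = $516.75. Patient owes $2,070.75 (running OOP $2,368.75). Insurer: $4,999 − $2,070.75 = $2,928.25.
Claim 3 — $2,728: 15% coinsurance on $2,728 = $409.20. Cost to patient: $409.20. OOP to date $2,777.95. Plan pays $2,728 − $409.20 = $2,318.80.

$2,318.80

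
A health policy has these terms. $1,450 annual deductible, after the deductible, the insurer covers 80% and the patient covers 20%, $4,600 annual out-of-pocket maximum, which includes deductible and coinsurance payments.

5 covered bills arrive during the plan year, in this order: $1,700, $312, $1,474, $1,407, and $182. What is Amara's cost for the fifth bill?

Claim 1 ($1,700): $1,450 finishes the deductible; $250 goes to coinsurance; coinsurance $250 × 20% = $50. Cost to patient: $1,500. OOP to date $1,500.
Claim 2 ($312): 20% coinsurance on $312 = $62.40. Patient pays $62.40; OOP now $1,562.40.
Claim 3 ($1,474): 20% coinsurance on $1,474 = $294.80. Cost to patient: $294.80. OOP to date $1,857.20.
Claim 4 ($1,407): deductible met; 20% of $1,407 = $281.40. Cost to patient: $281.40. OOP to date $2,138.60.
Claim 5 ($182): deductible already satisfied, so patient's share is 20% × $182 = $36.40. Cost to patient: $36.40. OOP to date $2,175.

$36.40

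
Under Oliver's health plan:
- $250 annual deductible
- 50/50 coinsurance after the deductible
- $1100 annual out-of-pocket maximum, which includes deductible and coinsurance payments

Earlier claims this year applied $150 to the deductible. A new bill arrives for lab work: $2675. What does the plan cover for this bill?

Remaining deductible: $250 − $150 = $100.
After the $100 deductible portion, $2675 − $100 = $2575 is subject to coinsurance.
50% of $2575 = $1287.50 falls to the patient.
So the patient owes $100 + $1287.50 = $1387.50 before any cap.
Adding $1387.50 to the $150 already spent would give $1537.50, which exceeds the $1100 cap; the patient pays just $1100 − $150 = $950.
The insurer covers the remainder: $2675 − $950 = $1725.

$1725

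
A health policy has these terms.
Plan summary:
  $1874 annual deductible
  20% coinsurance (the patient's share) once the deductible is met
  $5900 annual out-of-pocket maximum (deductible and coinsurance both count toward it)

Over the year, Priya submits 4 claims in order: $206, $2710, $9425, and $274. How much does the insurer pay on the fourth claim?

Claim 1 ($206): entire amount goes to the deductible. Patient owes $206 (running OOP $206). Insurer: $206 − $206 = $0.
Claim 2 ($2710): deductible takes $1668, $1042 remains; patient's 20% is $208.40. Patient owes $1876.40 (running OOP $2082.40). Insurer: $2710 − $1876.40 = $833.60.
Claim 3 ($9425): deductible already satisfied, so patient's share is 20% × $9425 = $1885. Patient pays $1885; OOP now $3967.40. Plan pays $9425 − $1885 = $7540.
Claim 4 ($274): deductible already satisfied, so patient's share is 20% × $274 = $54.80. Patient pays $54.80; OOP now $4022.20. Plan pays $274 − $54.80 = $219.20.

$219.20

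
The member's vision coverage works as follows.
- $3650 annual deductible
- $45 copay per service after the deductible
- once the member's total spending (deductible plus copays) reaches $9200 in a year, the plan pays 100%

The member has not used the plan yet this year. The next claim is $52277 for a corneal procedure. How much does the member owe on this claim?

$3695

Deductible not yet touched, so the first $3650 of the bill goes to the deductible.
The remaining $48627 (= $52277 − $3650) moves to the copay.
Copay on this service: $45.
Member responsibility before any cap: $3650 + $45 = $3695.
Total out-of-pocket so far would be $0 + $3695 = $3695, below the $9200 cap — no reduction.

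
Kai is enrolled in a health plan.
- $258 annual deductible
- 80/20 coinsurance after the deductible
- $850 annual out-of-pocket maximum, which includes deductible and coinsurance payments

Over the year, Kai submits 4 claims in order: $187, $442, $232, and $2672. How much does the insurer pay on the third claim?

$185.60

#1 ($187): all of it applies to the deductible. Patient owes $187 (running OOP $187). Plan pays $187 − $187 = $0.
#2 ($442): deductible takes $71, $371 remains; patient's 20% is $74.20. Cost to patient: $145.20. OOP to date $332.20. Plan pays $442 − $145.20 = $296.80.
#3 ($232): deductible met; 20% of $232 = $46.40. Cost to patient: $46.40. OOP to date $378.60. Insurer: $232 − $46.40 = $185.60.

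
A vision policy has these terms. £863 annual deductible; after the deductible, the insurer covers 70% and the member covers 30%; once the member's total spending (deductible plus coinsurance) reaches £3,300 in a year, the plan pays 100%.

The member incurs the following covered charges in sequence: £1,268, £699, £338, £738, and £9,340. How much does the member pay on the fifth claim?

£1,783

Claim 1 — £1,268: deductible takes £863, £405 remains; member's 30% is £121.50. Member pays £984.50; OOP now £984.50.
Claim 2 — £699: 30% coinsurance on £699 = £209.70. Member pays £209.70; OOP now £1,194.20.
Claim 3 — £338: 30% coinsurance on £338 = £101.40. Member pays £101.40; OOP now £1,295.60.
Claim 4 — £738: deductible already satisfied, so member's share is 30% × £738 = £221.40. Member pays £221.40; OOP now £1,517.
Claim 5 — £9,340: 30% coinsurance on £9,340 = £2,802. Adding that to £1,517 gives £4,319, past the £3,300 cap; member pays only £3,300 − £1,517 = £1,783.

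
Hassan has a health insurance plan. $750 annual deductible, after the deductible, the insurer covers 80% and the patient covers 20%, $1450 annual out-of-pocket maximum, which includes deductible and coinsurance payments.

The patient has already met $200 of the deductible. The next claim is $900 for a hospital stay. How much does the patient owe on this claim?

$200 of the $750 deductible is already met, leaving $550.
That leaves $900 − $550 = $350 for coinsurance.
Coinsurance: $350 × 20% = $70.
So the patient owes $550 + $70 = $620 before any cap.
Total out-of-pocket so far would be $200 + $620 = $820, below the $1450 cap — no reduction.

$620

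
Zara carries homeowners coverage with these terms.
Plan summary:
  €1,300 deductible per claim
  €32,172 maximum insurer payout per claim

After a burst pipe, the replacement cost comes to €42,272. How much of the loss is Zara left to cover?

After the deductible, €42,272 − €1,300 = €40,972 remains.
Since €40,972 > €32,172, the payout is capped at €32,172.
The homeowner bears the rest of the original loss: €42,272 − €32,172 = €10,100.

€10,100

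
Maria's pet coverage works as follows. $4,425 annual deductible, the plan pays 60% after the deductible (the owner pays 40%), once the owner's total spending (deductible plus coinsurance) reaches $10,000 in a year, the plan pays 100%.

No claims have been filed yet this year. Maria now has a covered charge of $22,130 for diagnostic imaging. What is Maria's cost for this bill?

The full $4,425 deductible is still open; $4,425 of this bill applies to it.
The remaining $17,705 (= $22,130 − $4,425) moves to coinsurance.
40% of $17,705 = $7,082 falls to the owner.
That puts the owner's cost at $4,425 + $7,082 = $11,507 before any cap.
Adding $11,507 to the $0 already spent would give $11,507, which exceeds the $10,000 cap; the owner pays just $10,000 − $0 = $10,000.

$10,000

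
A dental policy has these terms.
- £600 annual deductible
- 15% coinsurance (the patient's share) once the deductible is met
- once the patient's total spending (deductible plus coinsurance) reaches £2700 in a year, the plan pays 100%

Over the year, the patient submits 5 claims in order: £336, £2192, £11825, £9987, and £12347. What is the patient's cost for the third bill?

£1773.75

#1 (£336): entire amount goes to the deductible. Cost to patient: £336. OOP to date £336.
#2 (£2192): £264 finishes the deductible; £1928 goes to coinsurance; coinsurance £1928 × 15% = £289.20. Patient pays £553.20; OOP now £889.20.
#3 (£11825): deductible already satisfied, so patient's share is 15% × £11825 = £1773.75. Patient pays £1773.75; OOP now £2662.95.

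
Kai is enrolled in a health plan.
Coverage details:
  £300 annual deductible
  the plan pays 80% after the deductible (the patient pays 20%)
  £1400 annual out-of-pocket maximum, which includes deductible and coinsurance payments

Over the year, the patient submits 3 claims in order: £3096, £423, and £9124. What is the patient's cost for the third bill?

Claim 1 (£3096): £300 finishes the deductible; £2796 goes to coinsurance; 20% of £2796 = £559.20. Patient owes £859.20 (running OOP £859.20).
Claim 2 (£423): 20% coinsurance on £423 = £84.60. Cost to patient: £84.60. OOP to date £943.80.
Claim 3 (£9124): deductible already satisfied, so patient's share is 20% × £9124 = £1824.80. OOP would hit £2768.60 > £1400, so the cap limits the patient to £1400 − £943.80 = £456.20.

£456.20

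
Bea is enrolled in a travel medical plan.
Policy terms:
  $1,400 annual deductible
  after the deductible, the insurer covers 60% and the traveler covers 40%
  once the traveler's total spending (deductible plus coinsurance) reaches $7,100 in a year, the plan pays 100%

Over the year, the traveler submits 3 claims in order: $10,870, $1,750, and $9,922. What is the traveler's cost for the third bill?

Bill 1, $10,870: deductible takes $1,400, $9,470 remains; traveler's 40% is $3,788. Traveler owes $5,188 (running OOP $5,188).
Bill 2, $1,750: 40% coinsurance on $1,750 = $700. Traveler pays $700; OOP now $5,888.
Bill 3, $9,922: 40% coinsurance on $9,922 = $3,968.80. That would push OOP to $9,856.80, over the $7,100 cap, so traveler pays $7,100 − $5,888 = $1,212.

$1,212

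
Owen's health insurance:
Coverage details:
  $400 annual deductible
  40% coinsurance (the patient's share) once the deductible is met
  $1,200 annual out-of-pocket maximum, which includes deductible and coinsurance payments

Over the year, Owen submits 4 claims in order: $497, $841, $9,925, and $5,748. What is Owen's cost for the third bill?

Bill 1, $497: $400 to deductible, leaving $97; patient's 40% is $38.80. Cost to patient: $438.80. OOP to date $438.80.
Bill 2, $841: deductible met; 40% of $841 = $336.40. Cost to patient: $336.40. OOP to date $775.20.
Bill 3, $9,925: deductible met; 40% of $9,925 = $3,970. Adding that to $775.20 gives $4,745.20, past the $1,200 cap; patient pays only $1,200 − $775.20 = $424.80.

$424.80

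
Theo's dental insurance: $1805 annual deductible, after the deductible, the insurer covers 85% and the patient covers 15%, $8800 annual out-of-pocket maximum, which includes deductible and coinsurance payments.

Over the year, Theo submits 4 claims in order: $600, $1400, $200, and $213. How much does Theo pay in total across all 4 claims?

Bill 1, $600: all of it applies to the deductible. Cost to patient: $600. OOP to date $600.
Bill 2, $1400: $1205 to deductible, leaving $195; 15% of $195 = $29.25. Patient owes $1234.25 (running OOP $1834.25).
Bill 3, $200: 15% coinsurance on $200 = $30. Patient owes $30 (running OOP $1864.25).
Bill 4, $213: deductible met; 15% of $213 = $31.95. Patient pays $31.95; OOP now $1896.20.
Total paid by the patient: $600 + $1234.25 + $30 + $31.95 = $1896.20.

$1896.20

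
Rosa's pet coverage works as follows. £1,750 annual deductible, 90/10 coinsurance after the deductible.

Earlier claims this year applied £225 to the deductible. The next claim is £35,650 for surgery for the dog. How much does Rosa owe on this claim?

Remaining deductible: £1,750 − £225 = £1,525.
The remaining £34,125 (= £35,650 − £1,525) moves to coinsurance.
Coinsurance: £34,125 × 10% = £3,412.50.
Owner responsibility: £1,525 + £3,412.50 = £4,937.50.

£4,937.50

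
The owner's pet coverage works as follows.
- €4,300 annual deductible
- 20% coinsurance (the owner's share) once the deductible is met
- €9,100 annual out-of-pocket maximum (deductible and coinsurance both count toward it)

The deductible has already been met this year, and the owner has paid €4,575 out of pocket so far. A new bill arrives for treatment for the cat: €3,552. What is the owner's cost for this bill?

€710.40

The deductible is already satisfied, so the full bill goes to coinsurance.
20% of €3,552 = €710.40 falls to the owner.
Year-to-date out-of-pocket becomes €4,575 + €710.40 = €5,285.40, still under the €9,100 maximum, so no cap applies.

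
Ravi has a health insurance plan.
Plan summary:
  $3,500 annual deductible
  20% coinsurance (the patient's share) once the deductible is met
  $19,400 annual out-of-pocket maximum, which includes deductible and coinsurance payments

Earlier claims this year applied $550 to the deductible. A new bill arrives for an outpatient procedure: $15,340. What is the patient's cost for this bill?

$5,428

Deductible still to meet: $3,500 − $550 = $2,950.
The remaining $12,390 (= $15,340 − $2,950) moves to coinsurance.
Coinsurance: $12,390 × 20% = $2,478.
Patient responsibility before any cap: $2,950 + $2,478 = $5,428.
Total out-of-pocket so far would be $550 + $5,428 = $5,978, below the $19,400 cap — no reduction.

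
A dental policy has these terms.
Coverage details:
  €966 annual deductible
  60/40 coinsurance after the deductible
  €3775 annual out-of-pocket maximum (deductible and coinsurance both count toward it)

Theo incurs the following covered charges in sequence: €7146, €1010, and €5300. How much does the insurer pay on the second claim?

Bill 1, €7146: deductible takes €966, €6180 remains; coinsurance €6180 × 40% = €2472. Patient owes €3438 (running OOP €3438). Plan pays €7146 − €3438 = €3708.
Bill 2, €1010: deductible already satisfied, so patient's share is 40% × €1010 = €404. OOP would hit €3842 > €3775, so the cap limits the patient to €3775 − €3438 = €337. Insurer: €1010 − €337 = €673.

€673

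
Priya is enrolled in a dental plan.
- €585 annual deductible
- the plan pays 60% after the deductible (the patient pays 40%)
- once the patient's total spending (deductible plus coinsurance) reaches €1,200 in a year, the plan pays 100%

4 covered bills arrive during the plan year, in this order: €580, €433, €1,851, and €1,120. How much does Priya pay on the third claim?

€443.80

#1 (€580): all of it applies to the deductible. Patient pays €580; OOP now €580.
#2 (€433): deductible takes €5, €428 remains; coinsurance €428 × 40% = €171.20. Patient owes €176.20 (running OOP €756.20).
#3 (€1,851): deductible met; 40% of €1,851 = €740.40. OOP would hit €1,496.60 > €1,200, so the cap limits the patient to €1,200 − €756.20 = €443.80.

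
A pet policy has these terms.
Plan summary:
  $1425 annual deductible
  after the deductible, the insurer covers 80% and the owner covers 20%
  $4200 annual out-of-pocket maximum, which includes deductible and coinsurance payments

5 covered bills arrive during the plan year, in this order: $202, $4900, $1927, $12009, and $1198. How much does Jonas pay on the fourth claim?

Bill 1, $202: fully absorbed by the deductible. Owner owes $202 (running OOP $202).
Bill 2, $4900: deductible takes $1223, $3677 remains; 20% of $3677 = $735.40. Owner pays $1958.40; OOP now $2160.40.
Bill 3, $1927: deductible met; 20% of $1927 = $385.40. Owner pays $385.40; OOP now $2545.80.
Bill 4, $12009: deductible met; 20% of $12009 = $2401.80. That would push OOP to $4947.60, over the $4200 cap, so owner pays $4200 − $2545.80 = $1654.20.

$1654.20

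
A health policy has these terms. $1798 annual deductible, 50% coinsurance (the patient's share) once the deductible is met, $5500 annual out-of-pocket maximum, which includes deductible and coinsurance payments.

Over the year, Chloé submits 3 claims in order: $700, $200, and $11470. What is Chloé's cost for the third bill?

$4600

Claim 1 ($700): all of it applies to the deductible. Patient owes $700 (running OOP $700).
Claim 2 ($200): entire amount goes to the deductible. Patient pays $200; OOP now $900.
Claim 3 ($11470): deductible takes $898, $10572 remains; 50% of $10572 = $5286. Deductible plus coinsurance: $898 + $5286 = $6184. OOP would hit $7084 > $5500, so the cap limits the patient to $5500 − $900 = $4600.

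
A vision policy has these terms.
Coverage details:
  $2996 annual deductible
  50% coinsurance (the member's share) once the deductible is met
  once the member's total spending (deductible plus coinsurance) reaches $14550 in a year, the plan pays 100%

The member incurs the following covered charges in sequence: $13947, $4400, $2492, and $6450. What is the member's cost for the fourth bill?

#1 ($13947): $2996 to deductible, leaving $10951; member's 50% is $5475.50. Member pays $8471.50; OOP now $8471.50.
#2 ($4400): deductible already satisfied, so member's share is 50% × $4400 = $2200. Cost to member: $2200. OOP to date $10671.50.
#3 ($2492): deductible met; 50% of $2492 = $1246. Member owes $1246 (running OOP $11917.50).
#4 ($6450): deductible met; 50% of $6450 = $3225. Adding that to $11917.50 gives $15142.50, past the $14550 cap; member pays only $14550 − $11917.50 = $2632.50.

$2632.50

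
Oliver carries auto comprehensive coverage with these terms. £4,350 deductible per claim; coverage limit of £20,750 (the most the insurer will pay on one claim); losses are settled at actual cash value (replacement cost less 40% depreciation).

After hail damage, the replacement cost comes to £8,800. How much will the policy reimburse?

£930

Actual cash value after 40% depreciation: £8,800 × 60% = £5,280.
Subtract the deductible: £5,280 − £4,350 = £930.
£930 ≤ £20,750, so the limit doesn't bind; insurer pays £930.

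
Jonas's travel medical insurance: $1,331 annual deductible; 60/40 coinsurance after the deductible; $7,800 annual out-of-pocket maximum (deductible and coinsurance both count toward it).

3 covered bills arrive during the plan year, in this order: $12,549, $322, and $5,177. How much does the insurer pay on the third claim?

Bill 1, $12,549: deductible takes $1,331, $11,218 remains; 40% of $11,218 = $4,487.20. Traveler pays $5,818.20; OOP now $5,818.20. Insurer: $12,549 − $5,818.20 = $6,730.80.
Bill 2, $322: deductible already satisfied, so traveler's share is 40% × $322 = $128.80. Cost to traveler: $128.80. OOP to date $5,947. Insurer: $322 − $128.80 = $193.20.
Bill 3, $5,177: deductible already satisfied, so traveler's share is 40% × $5,177 = $2,070.80. OOP would hit $8,017.80 > $7,800, so the cap limits the traveler to $7,800 − $5,947 = $1,853. Insurer: $5,177 − $1,853 = $3,324.

$3,324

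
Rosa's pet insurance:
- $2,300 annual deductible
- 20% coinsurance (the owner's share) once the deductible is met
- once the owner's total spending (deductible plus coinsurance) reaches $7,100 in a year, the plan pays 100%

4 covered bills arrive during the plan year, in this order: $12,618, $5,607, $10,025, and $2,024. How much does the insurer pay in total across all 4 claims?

$23,174

Claim 1 ($12,618): deductible takes $2,300, $10,318 remains; owner's 20% is $2,063.60. Owner owes $4,363.60 (running OOP $4,363.60). Plan pays $12,618 − $4,363.60 = $8,254.40.
Claim 2 ($5,607): deductible met; 20% of $5,607 = $1,121.40. Owner pays $1,121.40; OOP now $5,485. Plan pays $5,607 − $1,121.40 = $4,485.60.
Claim 3 ($10,025): deductible met; 20% of $10,025 = $2,005. OOP would hit $7,490 > $7,100, so the cap limits the owner to $7,100 − $5,485 = $1,615. Plan pays $10,025 − $1,615 = $8,410.
Claim 4 ($2,024): 20% coinsurance on $2,024 = $404.80. That would push OOP to $7,504.80, over the $7,100 cap, so owner pays $7,100 − $7,100 = $0. Plan pays $2,024 − $0 = $2,024.
Insurer total = bills − owner's total = $30,274 − $7,100 = $23,174.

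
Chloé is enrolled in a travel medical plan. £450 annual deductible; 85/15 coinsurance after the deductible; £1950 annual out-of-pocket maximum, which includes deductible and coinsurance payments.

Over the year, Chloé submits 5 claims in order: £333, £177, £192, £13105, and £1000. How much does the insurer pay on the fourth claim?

Claim 1 (£333): all of it applies to the deductible. Traveler pays £333; OOP now £333. Insurer: £333 − £333 = £0.
Claim 2 (£177): £117 to deductible, leaving £60; 15% of £60 = £9. Cost to traveler: £126. OOP to date £459. Insurer: £177 − £126 = £51.
Claim 3 (£192): deductible already satisfied, so traveler's share is 15% × £192 = £28.80. Traveler owes £28.80 (running OOP £487.80). Insurer: £192 − £28.80 = £163.20.
Claim 4 (£13105): 15% coinsurance on £13105 = £1965.75. Adding that to £487.80 gives £2453.55, past the £1950 cap; traveler pays only £1950 − £487.80 = £1462.20. Plan pays £13105 − £1462.20 = £11642.80.

£11642.80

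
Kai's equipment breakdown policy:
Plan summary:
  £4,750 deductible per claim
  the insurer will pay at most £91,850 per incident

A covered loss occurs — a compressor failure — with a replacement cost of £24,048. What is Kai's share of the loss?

£4,750

Less the £4,750 deductible: £24,048 − £4,750 = £19,298.
That's under the £91,850 cap, so the insurer reimburses the full £19,298.
Out of pocket: £24,048 − £19,298 = £4,750.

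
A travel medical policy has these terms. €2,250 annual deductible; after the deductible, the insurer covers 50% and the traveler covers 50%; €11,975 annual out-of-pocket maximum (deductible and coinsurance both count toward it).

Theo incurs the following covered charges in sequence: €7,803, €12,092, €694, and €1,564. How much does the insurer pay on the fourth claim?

Bill 1, €7,803: €2,250 to deductible, leaving €5,553; traveler's 50% is €2,776.50. Traveler pays €5,026.50; OOP now €5,026.50. Plan pays €7,803 − €5,026.50 = €2,776.50.
Bill 2, €12,092: 50% coinsurance on €12,092 = €6,046. Cost to traveler: €6,046. OOP to date €11,072.50. Plan pays €12,092 − €6,046 = €6,046.
Bill 3, €694: deductible met; 50% of €694 = €347. Traveler pays €347; OOP now €11,419.50. Insurer: €694 − €347 = €347.
Bill 4, €1,564: deductible already satisfied, so traveler's share is 50% × €1,564 = €782. That would push OOP to €12,201.50, over the €11,975 cap, so traveler pays €11,975 − €11,419.50 = €555.50. Insurer: €1,564 − €555.50 = €1,008.50.

€1,008.50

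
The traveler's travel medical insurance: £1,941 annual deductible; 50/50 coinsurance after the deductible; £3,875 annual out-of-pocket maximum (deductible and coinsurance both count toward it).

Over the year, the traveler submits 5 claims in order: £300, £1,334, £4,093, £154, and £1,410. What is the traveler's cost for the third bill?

£2,200

Claim 1 (£300): entire amount goes to the deductible. Traveler owes £300 (running OOP £300).
Claim 2 (£1,334): all of it applies to the deductible. Traveler pays £1,334; OOP now £1,634.
Claim 3 (£4,093): £307 finishes the deductible; £3,786 goes to coinsurance; 50% of £3,786 = £1,893. Traveler pays £2,200; OOP now £3,834.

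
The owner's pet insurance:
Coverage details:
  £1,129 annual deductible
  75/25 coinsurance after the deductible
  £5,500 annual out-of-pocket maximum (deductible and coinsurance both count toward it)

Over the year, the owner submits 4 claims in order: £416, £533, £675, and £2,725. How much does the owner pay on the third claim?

£303.75

Bill 1, £416: fully absorbed by the deductible. Owner owes £416 (running OOP £416).
Bill 2, £533: all of it applies to the deductible. Cost to owner: £533. OOP to date £949.
Bill 3, £675: £180 finishes the deductible; £495 goes to coinsurance; owner's 25% is £123.75. Owner owes £303.75 (running OOP £1,252.75).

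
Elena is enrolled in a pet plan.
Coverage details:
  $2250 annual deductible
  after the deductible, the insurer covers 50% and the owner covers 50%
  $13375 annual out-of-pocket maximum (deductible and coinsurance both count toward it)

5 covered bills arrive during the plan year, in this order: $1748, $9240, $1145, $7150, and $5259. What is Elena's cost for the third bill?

#1 ($1748): fully absorbed by the deductible. Cost to owner: $1748. OOP to date $1748.
#2 ($9240): $502 to deductible, leaving $8738; coinsurance $8738 × 50% = $4369. Owner owes $4871 (running OOP $6619).
#3 ($1145): deductible met; 50% of $1145 = $572.50. Owner owes $572.50 (running OOP $7191.50).

$572.50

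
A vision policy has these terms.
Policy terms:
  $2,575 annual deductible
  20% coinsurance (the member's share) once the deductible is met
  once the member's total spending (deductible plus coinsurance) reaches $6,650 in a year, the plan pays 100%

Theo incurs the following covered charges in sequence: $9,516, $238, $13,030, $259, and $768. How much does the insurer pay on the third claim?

$10,424

Claim 1 ($9,516): deductible takes $2,575, $6,941 remains; member's 20% is $1,388.20. Cost to member: $3,963.20. OOP to date $3,963.20. Insurer: $9,516 − $3,963.20 = $5,552.80.
Claim 2 ($238): deductible already satisfied, so member's share is 20% × $238 = $47.60. Cost to member: $47.60. OOP to date $4,010.80. Insurer: $238 − $47.60 = $190.40.
Claim 3 ($13,030): deductible already satisfied, so member's share is 20% × $13,030 = $2,606. Member owes $2,606 (running OOP $6,616.80). Insurer: $13,030 − $2,606 = $10,424.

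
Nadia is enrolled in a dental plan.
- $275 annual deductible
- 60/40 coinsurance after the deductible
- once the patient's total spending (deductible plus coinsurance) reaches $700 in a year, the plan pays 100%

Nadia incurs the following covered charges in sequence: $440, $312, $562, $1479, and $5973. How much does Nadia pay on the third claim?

$224.80

Bill 1, $440: deductible takes $275, $165 remains; coinsurance $165 × 40% = $66. Patient pays $341; OOP now $341.
Bill 2, $312: deductible met; 40% of $312 = $124.80. Patient pays $124.80; OOP now $465.80.
Bill 3, $562: deductible met; 40% of $562 = $224.80. Patient pays $224.80; OOP now $690.60.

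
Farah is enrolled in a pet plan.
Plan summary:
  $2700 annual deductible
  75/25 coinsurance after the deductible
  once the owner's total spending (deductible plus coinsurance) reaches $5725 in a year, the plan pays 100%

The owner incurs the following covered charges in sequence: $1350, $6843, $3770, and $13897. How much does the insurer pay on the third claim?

$2827.50

Claim 1 ($1350): all of it applies to the deductible. Owner pays $1350; OOP now $1350. Insurer: $1350 − $1350 = $0.
Claim 2 ($6843): $1350 to deductible, leaving $5493; 25% of $5493 = $1373.25. Owner pays $2723.25; OOP now $4073.25. Insurer: $6843 − $2723.25 = $4119.75.
Claim 3 ($3770): 25% coinsurance on $3770 = $942.50. Owner owes $942.50 (running OOP $5015.75). Insurer: $3770 − $942.50 = $2827.50.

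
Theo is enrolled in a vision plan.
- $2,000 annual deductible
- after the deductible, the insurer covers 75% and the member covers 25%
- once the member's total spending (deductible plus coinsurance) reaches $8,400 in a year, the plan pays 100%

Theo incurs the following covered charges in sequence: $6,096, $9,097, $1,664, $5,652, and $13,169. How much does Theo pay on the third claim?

$416

#1 ($6,096): $2,000 to deductible, leaving $4,096; member's 25% is $1,024. Member owes $3,024 (running OOP $3,024).
#2 ($9,097): 25% coinsurance on $9,097 = $2,274.25. Cost to member: $2,274.25. OOP to date $5,298.25.
#3 ($1,664): deductible met; 25% of $1,664 = $416. Member pays $416; OOP now $5,714.25.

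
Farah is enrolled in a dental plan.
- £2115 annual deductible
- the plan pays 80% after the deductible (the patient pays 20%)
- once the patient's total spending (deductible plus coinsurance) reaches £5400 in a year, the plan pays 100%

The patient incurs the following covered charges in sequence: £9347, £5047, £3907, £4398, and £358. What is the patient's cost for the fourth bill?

Claim 1 (£9347): £2115 to deductible, leaving £7232; coinsurance £7232 × 20% = £1446.40. Patient pays £3561.40; OOP now £3561.40.
Claim 2 (£5047): 20% coinsurance on £5047 = £1009.40. Patient owes £1009.40 (running OOP £4570.80).
Claim 3 (£3907): 20% coinsurance on £3907 = £781.40. Patient pays £781.40; OOP now £5352.20.
Claim 4 (£4398): 20% coinsurance on £4398 = £879.60. That would push OOP to £6231.80, over the £5400 cap, so patient pays £5400 − £5352.20 = £47.80.

£47.80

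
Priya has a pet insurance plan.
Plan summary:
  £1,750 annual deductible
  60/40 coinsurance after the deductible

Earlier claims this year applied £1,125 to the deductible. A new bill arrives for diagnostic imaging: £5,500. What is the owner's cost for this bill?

£2,575

Remaining deductible: £1,750 − £1,125 = £625.
After the £625 deductible portion, £5,500 − £625 = £4,875 is subject to coinsurance.
Coinsurance: £4,875 × 40% = £1,950.
Owner responsibility: £625 + £1,950 = £2,575.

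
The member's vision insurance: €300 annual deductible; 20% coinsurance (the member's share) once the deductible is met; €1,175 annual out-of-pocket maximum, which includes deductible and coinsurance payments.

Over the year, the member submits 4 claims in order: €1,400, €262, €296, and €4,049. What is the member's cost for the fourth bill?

€543.40

Claim 1 — €1,400: deductible takes €300, €1,100 remains; 20% of €1,100 = €220. Cost to member: €520. OOP to date €520.
Claim 2 — €262: 20% coinsurance on €262 = €52.40. Member pays €52.40; OOP now €572.40.
Claim 3 — €296: deductible already satisfied, so member's share is 20% × €296 = €59.20. Member owes €59.20 (running OOP €631.60).
Claim 4 — €4,049: deductible met; 20% of €4,049 = €809.80. OOP would hit €1,441.40 > €1,175, so the cap limits the member to €1,175 − €631.60 = €543.40.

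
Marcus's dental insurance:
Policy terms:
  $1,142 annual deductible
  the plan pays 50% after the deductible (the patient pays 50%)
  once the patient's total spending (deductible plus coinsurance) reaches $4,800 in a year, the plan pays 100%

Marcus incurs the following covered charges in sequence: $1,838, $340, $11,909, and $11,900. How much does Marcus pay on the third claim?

$3,140

Claim 1 — $1,838: deductible takes $1,142, $696 remains; 50% of $696 = $348. Patient owes $1,490 (running OOP $1,490).
Claim 2 — $340: deductible already satisfied, so patient's share is 50% × $340 = $170. Patient pays $170; OOP now $1,660.
Claim 3 — $11,909: 50% coinsurance on $11,909 = $5,954.50. OOP would hit $7,614.50 > $4,800, so the cap limits the patient to $4,800 − $1,660 = $3,140.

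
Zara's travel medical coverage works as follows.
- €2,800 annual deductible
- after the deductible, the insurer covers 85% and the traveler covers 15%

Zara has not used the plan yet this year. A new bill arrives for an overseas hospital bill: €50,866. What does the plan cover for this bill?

€40,856.10

The full €2,800 deductible is still open; €2,800 of this bill applies to it.
After the €2,800 deductible portion, €50,866 − €2,800 = €48,066 is subject to coinsurance.
Coinsurance: €48,066 × 15% = €7,209.90.
That puts the traveler's cost at €2,800 + €7,209.90 = €10,009.90.
The plan picks up €50,866 − €10,009.90 = €40,856.10.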